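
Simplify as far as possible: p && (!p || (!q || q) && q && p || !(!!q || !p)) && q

p && (!p || (!q || q) && q && p || !(!!q || !p)) && q
= p && (!p || q && p || !(!!q || !p)) && q   — complement / identity
= p && (!p || q && p || !q && p) && q   — De Morgan
= p && (!p || p) && q   — distribution
= p && q   — complement / identity

p && q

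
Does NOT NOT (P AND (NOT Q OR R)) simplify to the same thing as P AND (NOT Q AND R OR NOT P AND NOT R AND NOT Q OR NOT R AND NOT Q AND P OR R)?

E1: NOT NOT (P AND (NOT Q OR R))
    = P AND (NOT Q OR R)
E2: P AND (NOT Q AND R OR NOT P AND NOT R AND NOT Q OR NOT R AND NOT Q AND P OR R)
    = P AND (NOT Q AND R OR NOT R AND NOT Q OR R)
    = P AND (NOT Q OR R)
Both reduce to P AND (NOT Q OR R), so they are equivalent.

Yes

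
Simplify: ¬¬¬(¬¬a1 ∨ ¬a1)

¬¬¬(¬¬a1 ∨ ¬a1)
= ¬(¬¬a1 ∨ ¬a1)
= ¬a1 ∧ a1
= False

False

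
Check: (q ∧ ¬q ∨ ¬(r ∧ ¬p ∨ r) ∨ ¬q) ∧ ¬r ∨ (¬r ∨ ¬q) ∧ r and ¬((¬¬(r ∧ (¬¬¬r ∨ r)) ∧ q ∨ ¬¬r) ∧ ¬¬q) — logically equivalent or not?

E1: (q ∧ ¬q ∨ ¬(r ∧ ¬p ∨ r) ∨ ¬q) ∧ ¬r ∨ (¬r ∨ ¬q) ∧ r
    = (q ∧ ¬q ∨ ¬r ∨ ¬q) ∧ ¬r ∨ (¬r ∨ ¬q) ∧ r   [absorption]
    = (¬r ∨ ¬q) ∧ ¬r ∨ (¬r ∨ ¬q) ∧ r   [complement / identity]
    = ¬r ∨ ¬q   [distribution]
E2: ¬((¬¬(r ∧ (¬¬¬r ∨ r)) ∧ q ∨ ¬¬r) ∧ ¬¬q)
    = ¬((¬¬(r ∧ (¬r ∨ r)) ∧ q ∨ ¬¬r) ∧ ¬¬q)   [double negation]
    = ¬((¬¬r ∧ q ∨ ¬¬r) ∧ ¬¬q)   [complement / identity]
    = ¬(¬¬r ∧ ¬¬q)   [absorption]
    = ¬r ∨ ¬q   [De Morgan]
Both reduce to ¬r ∨ ¬q, so they are equivalent.

Yes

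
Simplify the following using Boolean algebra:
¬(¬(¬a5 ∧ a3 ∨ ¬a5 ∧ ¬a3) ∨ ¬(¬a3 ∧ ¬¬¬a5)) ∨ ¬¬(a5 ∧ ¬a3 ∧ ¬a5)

¬(¬(¬a5 ∧ a3 ∨ ¬a5 ∧ ¬a3) ∨ ¬(¬a3 ∧ ¬¬¬a5)) ∨ ¬¬(a5 ∧ ¬a3 ∧ ¬a5)
= ¬(¬(¬a5 ∧ a3 ∨ ¬a5 ∧ ¬a3) ∨ ¬(¬a3 ∧ ¬a5)) ∨ ¬¬(a5 ∧ ¬a3 ∧ ¬a5)   (double negation)
= ¬(¬¬a5 ∨ ¬(¬a3 ∧ ¬a5)) ∨ ¬¬(a5 ∧ ¬a3 ∧ ¬a5)   (distribution)
= ¬a5 ∧ ¬a3 ∧ ¬a5 ∨ ¬¬(a5 ∧ ¬a3 ∧ ¬a5)   (De Morgan)
= ¬a5 ∧ ¬a3 ∧ ¬a5 ∨ a5 ∧ ¬a3 ∧ ¬a5   (double negation)
= ¬a3 ∧ ¬a5   (distribution)

¬a3 ∧ ¬a5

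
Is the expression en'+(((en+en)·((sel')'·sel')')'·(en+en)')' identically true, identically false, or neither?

identically true

en'+(((en+en)·((sel')'·sel')')'·(en+en)')'
= en'+(((en+en)·(sel'+sel))'·(en+en)')'   (De Morgan)
= en'+((en+en)'·(en+en)')'   (complement / identity)
= en'+en+en+en+en   (De Morgan)
= en'+en+en   (idempotence)
= en'+en   (idempotence)
= 1   (complement)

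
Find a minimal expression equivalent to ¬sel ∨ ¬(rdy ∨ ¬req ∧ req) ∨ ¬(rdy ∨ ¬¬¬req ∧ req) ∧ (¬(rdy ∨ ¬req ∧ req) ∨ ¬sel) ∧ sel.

¬sel ∨ ¬rdy

¬sel ∨ ¬(rdy ∨ ¬req ∧ req) ∨ ¬(rdy ∨ ¬¬¬req ∧ req) ∧ (¬(rdy ∨ ¬req ∧ req) ∨ ¬sel) ∧ sel
= ¬sel ∨ ¬(rdy ∨ ¬req ∧ req) ∨ ¬(rdy ∨ ¬req ∧ req) ∧ (¬(rdy ∨ ¬req ∧ req) ∨ ¬sel) ∧ sel
= ¬sel ∨ ¬(rdy ∨ ¬req ∧ req) ∨ ¬(rdy ∨ ¬req ∧ req) ∧ sel
= ¬sel ∨ ¬(rdy ∨ ¬req ∧ req)
= ¬sel ∨ ¬rdy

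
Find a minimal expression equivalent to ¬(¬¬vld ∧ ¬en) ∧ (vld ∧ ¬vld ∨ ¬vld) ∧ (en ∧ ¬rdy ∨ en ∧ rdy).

¬vld ∧ en

¬(¬¬vld ∧ ¬en) ∧ (vld ∧ ¬vld ∨ ¬vld) ∧ (en ∧ ¬rdy ∨ en ∧ rdy)
= ¬(¬¬vld ∧ ¬en) ∧ (vld ∧ ¬vld ∨ ¬vld) ∧ en   (distribution)
= ¬(¬¬vld ∧ ¬en) ∧ ¬vld ∧ en   (complement / identity)
= (¬vld ∨ en) ∧ ¬vld ∧ en   (De Morgan)
= ¬vld ∧ en   (absorption)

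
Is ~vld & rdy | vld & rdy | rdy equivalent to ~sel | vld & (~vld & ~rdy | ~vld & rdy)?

E1: ~vld & rdy | vld & rdy | rdy
    = rdy | rdy   (distribution)
    = rdy   (idempotence)
E2: ~sel | vld & (~vld & ~rdy | ~vld & rdy)
    = ~sel | vld & ~vld   (distribution)
    = ~sel   (complement / identity)
These differ: at rdy=0, sel=0, vld=0, E1 = 0 but E2 = 1.

No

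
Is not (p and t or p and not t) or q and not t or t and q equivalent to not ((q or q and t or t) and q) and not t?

E1: not (p and t or p and not t) or q and not t or t and q
    = not (p and t or p and not t) or q   — distribution
    = not p or q   — distribution
E2: not ((q or q and t or t) and q) and not t
    = not ((q or t) and q) and not t   — absorption
    = not q and not t   — absorption
These differ: at p=0, q=1, t=1, E1 = 1 but E2 = 0.

No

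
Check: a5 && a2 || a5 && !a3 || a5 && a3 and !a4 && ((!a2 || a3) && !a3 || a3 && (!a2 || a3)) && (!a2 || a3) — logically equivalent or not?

E1: a5 && a2 || a5 && !a3 || a5 && a3
    = a5 && a2 || a5   (distribution)
    = a5   (absorption)
E2: !a4 && ((!a2 || a3) && !a3 || a3 && (!a2 || a3)) && (!a2 || a3)
    = !a4 && (!a2 || a3) && (!a2 || a3)   (distribution)
    = !a4 && (!a2 || a3)   (idempotence)
These differ: at a2=1, a3=0, a4=1, a5=1, E1 = 1 but E2 = 0.

No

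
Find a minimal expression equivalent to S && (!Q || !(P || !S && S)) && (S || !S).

S && (!Q || !P)

S && (!Q || !(P || !S && S)) && (S || !S)
= S && (!Q || !(P || !S && S))
= S && (!Q || !P)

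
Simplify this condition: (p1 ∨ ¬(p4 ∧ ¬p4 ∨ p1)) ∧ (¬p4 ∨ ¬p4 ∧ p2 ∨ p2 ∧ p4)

¬p4 ∨ p2

(p1 ∨ ¬(p4 ∧ ¬p4 ∨ p1)) ∧ (¬p4 ∨ ¬p4 ∧ p2 ∨ p2 ∧ p4)
= (p1 ∨ ¬(p4 ∧ ¬p4 ∨ p1)) ∧ (¬p4 ∨ p2)   [distribution]
= (p1 ∨ ¬p1) ∧ (¬p4 ∨ p2)   [complement / identity]
= ¬p4 ∨ p2   [complement / identity]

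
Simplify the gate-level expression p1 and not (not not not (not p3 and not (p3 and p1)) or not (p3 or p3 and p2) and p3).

p1 and not (not not not (not p3 and not (p3 and p1)) or not (p3 or p3 and p2) and p3)
= p1 and not (not not not (not p3 and not (p3 and p1)) or not p3 and p3)
= p1 and not (not (not p3 and not (p3 and p1)) or not p3 and p3)
= p1 and not (p3 or p3 and p1 or not p3 and p3)
= p1 and not (p3 or p3 and p1)
= p1 and not p3

p1 and not p3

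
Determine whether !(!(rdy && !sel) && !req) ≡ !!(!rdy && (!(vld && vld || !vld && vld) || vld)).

E1: !(!(rdy && !sel) && !req)
    = rdy && !sel || req
E2: !!(!rdy && (!(vld && vld || !vld && vld) || vld))
    = !!(!rdy && (!vld || vld))
    = !!!rdy
    = !rdy
These differ: at rdy=1, req=1, sel=1, vld=0, E1 = 1 but E2 = 0.

No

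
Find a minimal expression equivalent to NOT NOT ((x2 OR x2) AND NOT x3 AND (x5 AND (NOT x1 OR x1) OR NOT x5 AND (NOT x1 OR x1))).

NOT NOT ((x2 OR x2) AND NOT x3 AND (x5 AND (NOT x1 OR x1) OR NOT x5 AND (NOT x1 OR x1)))
= NOT NOT ((x2 OR x2) AND NOT x3 AND (NOT x1 OR x1))   [distribution]
= (x2 OR x2) AND NOT x3 AND (NOT x1 OR x1)   [double negation]
= x2 AND NOT x3 AND (NOT x1 OR x1)   [idempotence]
= x2 AND NOT x3   [complement / identity]

x2 AND NOT x3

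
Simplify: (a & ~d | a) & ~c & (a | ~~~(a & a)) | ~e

a & ~c | ~e

(a & ~d | a) & ~c & (a | ~~~(a & a)) | ~e
= a & ~c & (a | ~~~(a & a)) | ~e   (absorption)
= a & ~c & (a | ~~~a) | ~e   (idempotence)
= a & ~c & (a | ~a) | ~e   (double negation)
= a & ~c | ~e   (complement / identity)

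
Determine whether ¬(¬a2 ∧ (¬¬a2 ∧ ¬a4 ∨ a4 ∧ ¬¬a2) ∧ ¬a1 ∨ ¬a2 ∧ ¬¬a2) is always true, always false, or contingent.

always true

¬(¬a2 ∧ (¬¬a2 ∧ ¬a4 ∨ a4 ∧ ¬¬a2) ∧ ¬a1 ∨ ¬a2 ∧ ¬¬a2)
= ¬(¬a2 ∧ ¬¬a2 ∧ ¬a1 ∨ ¬a2 ∧ ¬¬a2)   (distribution)
= ¬(¬a2 ∧ ¬¬a2)   (absorption)
= a2 ∨ ¬a2   (De Morgan)
= True   (complement)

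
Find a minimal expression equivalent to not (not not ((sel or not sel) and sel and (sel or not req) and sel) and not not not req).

not (not not ((sel or not sel) and sel and (sel or not req) and sel) and not not not req)
= not (not not ((sel or not sel) and sel and sel) and not not not req)   — absorption
= not ((sel or not sel) and sel and sel) or not not req   — De Morgan
= not (sel and sel) or not not req   — complement / identity
= not sel or not not req   — idempotence
= not sel or req   — double negation

not sel or req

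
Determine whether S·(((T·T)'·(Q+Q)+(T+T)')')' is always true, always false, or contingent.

S·(((T·T)'·(Q+Q)+(T+T)')')'
= S·(((T·T)'·(Q+Q)+T')')'   — idempotence
= S·((T'·(Q+Q)+T')')'   — idempotence
= S·(T'·(Q+Q)+T')   — double negation
= S·(T'·Q+T')   — idempotence
= S·T'   — absorption
This depends on S, T, so it is not a constant.

contingent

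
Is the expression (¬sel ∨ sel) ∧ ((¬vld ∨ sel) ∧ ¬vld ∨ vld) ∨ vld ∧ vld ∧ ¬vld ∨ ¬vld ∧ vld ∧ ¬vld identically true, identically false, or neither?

identically true

(¬sel ∨ sel) ∧ ((¬vld ∨ sel) ∧ ¬vld ∨ vld) ∨ vld ∧ vld ∧ ¬vld ∨ ¬vld ∧ vld ∧ ¬vld
= (¬sel ∨ sel) ∧ ((¬vld ∨ sel) ∧ ¬vld ∨ vld) ∨ vld ∧ ¬vld
= (¬sel ∨ sel) ∧ ((¬vld ∨ sel) ∧ ¬vld ∨ vld)
= (¬vld ∨ sel) ∧ ¬vld ∨ vld
= ¬vld ∨ vld
= True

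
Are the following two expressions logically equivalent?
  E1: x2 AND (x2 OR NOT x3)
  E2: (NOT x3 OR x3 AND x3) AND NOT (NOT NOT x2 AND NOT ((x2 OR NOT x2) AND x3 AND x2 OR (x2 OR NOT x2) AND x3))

No

E1: x2 AND (x2 OR NOT x3)
    = x2   [absorption]
E2: (NOT x3 OR x3 AND x3) AND NOT (NOT NOT x2 AND NOT ((x2 OR NOT x2) AND x3 AND x2 OR (x2 OR NOT x2) AND x3))
    = (NOT x3 OR x3 AND x3) AND NOT (NOT NOT x2 AND NOT ((x2 OR NOT x2) AND x3))   [absorption]
    = (NOT x3 OR x3) AND NOT (NOT NOT x2 AND NOT ((x2 OR NOT x2) AND x3))   [idempotence]
    = (NOT x3 OR x3) AND NOT (NOT NOT x2 AND NOT x3)   [complement / identity]
    = (NOT x3 OR x3) AND (NOT x2 OR x3)   [De Morgan]
    = NOT x2 OR x3   [complement / identity]
These differ: at x2=0, x3=0, E1 = 0 but E2 = 1.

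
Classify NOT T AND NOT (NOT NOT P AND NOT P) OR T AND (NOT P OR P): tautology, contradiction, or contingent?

tautology

NOT T AND NOT (NOT NOT P AND NOT P) OR T AND (NOT P OR P)
= NOT T AND (NOT P OR P) OR T AND (NOT P OR P)   [De Morgan]
= NOT P OR P   [distribution]
= TRUE   [complement]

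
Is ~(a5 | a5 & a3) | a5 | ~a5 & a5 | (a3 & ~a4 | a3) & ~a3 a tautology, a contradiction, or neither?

~(a5 | a5 & a3) | a5 | ~a5 & a5 | (a3 & ~a4 | a3) & ~a3
= ~(a5 | a5 & a3) | a5 | ~a5 & a5 | a3 & ~a3   (absorption)
= ~(a5 | a5 & a3) | a5 | a3 & ~a3   (complement / identity)
= ~(a5 | a5 & a3) | a5   (complement / identity)
= ~a5 | a5   (absorption)
= 1   (complement)

tautology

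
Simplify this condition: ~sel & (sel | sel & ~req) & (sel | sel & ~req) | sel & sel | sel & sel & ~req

~sel & (sel | sel & ~req) & (sel | sel & ~req) | sel & sel | sel & sel & ~req
= ~sel & (sel | sel & ~req) | sel & sel | sel & sel & ~req
= ~sel & (sel | sel & ~req) | (sel | sel & ~req) & sel
= sel | sel & ~req
= sel

sel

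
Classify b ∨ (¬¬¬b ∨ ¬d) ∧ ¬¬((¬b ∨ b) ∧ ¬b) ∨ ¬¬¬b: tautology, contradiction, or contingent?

tautology

b ∨ (¬¬¬b ∨ ¬d) ∧ ¬¬((¬b ∨ b) ∧ ¬b) ∨ ¬¬¬b
= b ∨ (¬¬¬b ∨ ¬d) ∧ ¬¬¬b ∨ ¬¬¬b   (complement / identity)
= b ∨ ¬¬¬b ∨ ¬¬¬b   (absorption)
= b ∨ ¬¬¬b   (idempotence)
= b ∨ ¬b   (double negation)
= True   (complement)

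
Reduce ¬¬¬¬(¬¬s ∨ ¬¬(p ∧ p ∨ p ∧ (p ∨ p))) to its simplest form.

¬¬¬¬(¬¬s ∨ ¬¬(p ∧ p ∨ p ∧ (p ∨ p)))
= ¬¬¬¬(¬¬s ∨ ¬¬(p ∧ p ∨ p ∧ p))   [idempotence]
= ¬¬¬(¬s ∧ ¬(p ∧ p ∨ p ∧ p))   [De Morgan]
= ¬¬¬(¬s ∧ ¬(p ∧ p))   [idempotence]
= ¬¬¬(¬s ∧ ¬p)   [idempotence]
= ¬(¬s ∧ ¬p)   [double negation]
= s ∨ p   [De Morgan]

s ∨ p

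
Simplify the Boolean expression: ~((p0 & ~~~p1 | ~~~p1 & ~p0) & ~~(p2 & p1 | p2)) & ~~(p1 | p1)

p1

~((p0 & ~~~p1 | ~~~p1 & ~p0) & ~~(p2 & p1 | p2)) & ~~(p1 | p1)
= ~(~~~p1 & ~~(p2 & p1 | p2)) & ~~(p1 | p1)   — distribution
= ~(~~~p1 & ~~(p2 & p1 | p2)) & ~~p1   — idempotence
= ~(~~~p1 & ~~p2) & ~~p1   — absorption
= (~~p1 | ~p2) & ~~p1   — De Morgan
= ~~p1   — absorption
= p1   — double negation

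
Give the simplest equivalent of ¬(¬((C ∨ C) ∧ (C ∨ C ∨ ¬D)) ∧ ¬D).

¬(¬((C ∨ C) ∧ (C ∨ C ∨ ¬D)) ∧ ¬D)
= ¬(¬(C ∨ C) ∧ ¬D)
= C ∨ C ∨ D
= C ∨ D

C ∨ D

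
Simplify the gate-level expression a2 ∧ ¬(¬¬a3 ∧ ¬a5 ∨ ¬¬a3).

a2 ∧ ¬(¬¬a3 ∧ ¬a5 ∨ ¬¬a3)
= a2 ∧ ¬¬¬a3   — absorption
= a2 ∧ ¬a3   — double negation

a2 ∧ ¬a3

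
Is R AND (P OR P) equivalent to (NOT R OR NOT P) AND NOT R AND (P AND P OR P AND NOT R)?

No

E1: R AND (P OR P)
    = R AND P   (idempotence)
E2: (NOT R OR NOT P) AND NOT R AND (P AND P OR P AND NOT R)
    = NOT R AND (P AND P OR P AND NOT R)   (absorption)
    = NOT R AND P AND (P OR NOT R)   (distribution)
    = NOT R AND P   (absorption)
These differ: at P=1, R=0, E1 = 0 but E2 = 1.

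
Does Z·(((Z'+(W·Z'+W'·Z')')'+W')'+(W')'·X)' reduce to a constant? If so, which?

no

Z·(((Z'+(W·Z'+W'·Z')')'+W')'+(W')'·X)'
= Z·((Z·(W·Z'+W'·Z')+W')'+(W')'·X)'   — De Morgan
= Z·((Z·Z'+W')'+(W')'·X)'   — distribution
= Z·((W')'+(W')'·X)'   — complement / identity
= Z·((W')')'   — absorption
= Z·W'   — double negation
This depends on W, Z, so it is not a constant.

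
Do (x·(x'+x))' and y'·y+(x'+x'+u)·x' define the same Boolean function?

Yes

E1: (x·(x'+x))'
    = x'   [complement / identity]
E2: y'·y+(x'+x'+u)·x'
    = y'·y+(x'+u)·x'   [idempotence]
    = y'·y+x'   [absorption]
    = x'   [complement / identity]
Both reduce to x', so they are equivalent.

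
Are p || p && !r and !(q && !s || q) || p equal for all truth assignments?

E1: p || p && !r
    = p   (absorption)
E2: !(q && !s || q) || p
    = !q || p   (absorption)
These differ: at p=0, q=0, r=1, s=0, E1 = 0 but E2 = 1.

No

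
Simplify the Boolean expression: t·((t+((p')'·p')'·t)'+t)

t

t·((t+((p')'·p')'·t)'+t)
= t·((t+(p'+p)·t)'+t)
= t·((t+t)'+t)
= t·(t'+t)
= t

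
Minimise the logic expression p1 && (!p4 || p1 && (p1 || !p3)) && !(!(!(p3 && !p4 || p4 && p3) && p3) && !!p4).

p1 && !p4

p1 && (!p4 || p1 && (p1 || !p3)) && !(!(!(p3 && !p4 || p4 && p3) && p3) && !!p4)
= p1 && (!p4 || p1) && !(!(!(p3 && !p4 || p4 && p3) && p3) && !!p4)   [absorption]
= p1 && (!p4 || p1) && !(!(!p3 && p3) && !!p4)   [distribution]
= p1 && (!p4 || p1) && (!p3 && p3 || !p4)   [De Morgan]
= p1 && (!p4 || p1) && !p4   [complement / identity]
= p1 && !p4   [absorption]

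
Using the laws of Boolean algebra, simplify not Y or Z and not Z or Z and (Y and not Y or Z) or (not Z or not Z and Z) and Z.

not Y or Z

not Y or Z and not Z or Z and (Y and not Y or Z) or (not Z or not Z and Z) and Z
= not Y or Z and not Z or Z and (Y and not Y or Z) or not Z and Z   — complement / identity
= not Y or Z and not Z or Z and Z or not Z and Z   — complement / identity
= not Y or Z and Z or not Z and Z   — complement / identity
= not Y or Z   — distribution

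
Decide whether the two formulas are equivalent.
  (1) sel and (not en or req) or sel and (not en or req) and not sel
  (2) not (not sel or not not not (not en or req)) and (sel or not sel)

Yes

E1: sel and (not en or req) or sel and (not en or req) and not sel
    = sel and (not en or req)
E2: not (not sel or not not not (not en or req)) and (sel or not sel)
    = not (not sel or not (not en or req)) and (sel or not sel)
    = sel and (not en or req) and (sel or not sel)
    = sel and (not en or req)
Both reduce to sel and (not en or req), so they are equivalent.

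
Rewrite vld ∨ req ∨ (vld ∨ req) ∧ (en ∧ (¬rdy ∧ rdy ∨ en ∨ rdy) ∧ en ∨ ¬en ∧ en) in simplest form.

vld ∨ req

vld ∨ req ∨ (vld ∨ req) ∧ (en ∧ (¬rdy ∧ rdy ∨ en ∨ rdy) ∧ en ∨ ¬en ∧ en)
= vld ∨ req ∨ (vld ∨ req) ∧ (en ∧ (en ∨ rdy) ∧ en ∨ ¬en ∧ en)
= vld ∨ req ∨ (vld ∨ req) ∧ (en ∧ en ∨ ¬en ∧ en)
= vld ∨ req ∨ (vld ∨ req) ∧ en
= vld ∨ req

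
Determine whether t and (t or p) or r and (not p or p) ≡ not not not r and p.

E1: t and (t or p) or r and (not p or p)
    = t or r and (not p or p)   [absorption]
    = t or r   [complement / identity]
E2: not not not r and p
    = not r and p   [double negation]
These differ: at p=0, r=1, t=1, E1 = 1 but E2 = 0.

No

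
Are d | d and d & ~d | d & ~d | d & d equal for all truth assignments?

Yes

E1: d | d
    = d   (idempotence)
E2: d & ~d | d & ~d | d & d
    = d & ~d | d   (distribution)
    = d   (complement / identity)
Both reduce to d, so they are equivalent.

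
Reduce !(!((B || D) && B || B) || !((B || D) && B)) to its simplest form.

!(!((B || D) && B || B) || !((B || D) && B))
= ((B || D) && B || B) && (B || D) && B   — De Morgan
= (B || D) && B   — absorption
= B   — absorption

B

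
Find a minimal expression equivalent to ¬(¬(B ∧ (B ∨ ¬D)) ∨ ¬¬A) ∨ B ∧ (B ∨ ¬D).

¬(¬(B ∧ (B ∨ ¬D)) ∨ ¬¬A) ∨ B ∧ (B ∨ ¬D)
= B ∧ (B ∨ ¬D) ∧ ¬A ∨ B ∧ (B ∨ ¬D)   [De Morgan]
= B ∧ (B ∨ ¬D)   [absorption]
= B   [absorption]

B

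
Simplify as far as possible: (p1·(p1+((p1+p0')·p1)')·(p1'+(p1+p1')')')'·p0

p1'·p0

(p1·(p1+((p1+p0')·p1)')·(p1'+(p1+p1')')')'·p0
= (p1·(p1+p1')·(p1'+(p1+p1')')')'·p0   — absorption
= (p1·(p1+p1')·p1·(p1+p1'))'·p0   — De Morgan
= (p1·(p1+p1'))'·p0   — idempotence
= p1'·p0   — complement / identity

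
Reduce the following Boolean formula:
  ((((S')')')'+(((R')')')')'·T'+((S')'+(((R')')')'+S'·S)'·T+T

((((S')')')'+(((R')')')')'·T'+((S')'+(((R')')')'+S'·S)'·T+T
= ((((S')')')'+(((R')')')')'·T'+((S')'+(((R')')')')'·T+T   [complement / identity]
= ((S')'+(((R')')')')'·T'+((S')'+(((R')')')')'·T+T   [double negation]
= ((S')'+(((R')')')')'+T   [distribution]
= ((S')'+(R')')'+T   [double negation]
= S'·R'+T   [De Morgan]

S'·R'+T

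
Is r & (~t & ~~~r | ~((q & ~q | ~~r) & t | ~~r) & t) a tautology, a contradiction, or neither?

r & (~t & ~~~r | ~((q & ~q | ~~r) & t | ~~r) & t)
= r & (~t & ~~~r | ~(~~r & t | ~~r) & t)   [complement / identity]
= r & (~t & ~~~r | ~~~r & t)   [absorption]
= r & ~~~r   [distribution]
= r & ~r   [double negation]
= 0   [complement]

contradiction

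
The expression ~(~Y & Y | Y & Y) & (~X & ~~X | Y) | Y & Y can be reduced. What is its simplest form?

Y

~(~Y & Y | Y & Y) & (~X & ~~X | Y) | Y & Y
= ~Y & (~X & ~~X | Y) | Y & Y   — distribution
= ~Y & (~X & X | Y) | Y & Y   — double negation
= ~Y & Y | Y & Y   — complement / identity
= Y   — distribution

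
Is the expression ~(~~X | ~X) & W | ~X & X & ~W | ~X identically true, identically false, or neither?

~(~~X | ~X) & W | ~X & X & ~W | ~X
= ~X & X & W | ~X & X & ~W | ~X   — De Morgan
= ~X & X | ~X   — distribution
= ~X   — complement / identity
This depends on X, so it is not a constant.

neither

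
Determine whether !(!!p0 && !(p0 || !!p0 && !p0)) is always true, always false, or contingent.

always true

!(!!p0 && !(p0 || !!p0 && !p0))
= !(!!p0 && !(p0 || p0 && !p0))   [double negation]
= !p0 || p0 || p0 && !p0   [De Morgan]
= !p0 || p0   [complement / identity]
= true   [complement]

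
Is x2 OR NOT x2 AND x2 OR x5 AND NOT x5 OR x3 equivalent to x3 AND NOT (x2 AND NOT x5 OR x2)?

E1: x2 OR NOT x2 AND x2 OR x5 AND NOT x5 OR x3
    = x2 OR NOT x2 AND x2 OR x3   — complement / identity
    = x2 OR x3   — complement / identity
E2: x3 AND NOT (x2 AND NOT x5 OR x2)
    = x3 AND NOT x2   — absorption
These differ: at x2=1, x3=0, x5=0, E1 = 1 but E2 = 0.

No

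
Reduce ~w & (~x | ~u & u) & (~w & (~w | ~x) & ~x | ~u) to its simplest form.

~w & ~x

~w & (~x | ~u & u) & (~w & (~w | ~x) & ~x | ~u)
= ~w & ~x & (~w & (~w | ~x) & ~x | ~u)   — complement / identity
= ~w & ~x & (~w & ~x | ~u)   — absorption
= ~w & ~x   — absorption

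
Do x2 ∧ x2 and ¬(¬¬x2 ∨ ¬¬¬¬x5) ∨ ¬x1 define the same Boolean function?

No

E1: x2 ∧ x2
    = x2   [idempotence]
E2: ¬(¬¬x2 ∨ ¬¬¬¬x5) ∨ ¬x1
    = ¬(¬¬x2 ∨ ¬¬x5) ∨ ¬x1   [double negation]
    = ¬x2 ∧ ¬x5 ∨ ¬x1   [De Morgan]
These differ: at x1=0, x2=0, x5=0, E1 = 0 but E2 = 1.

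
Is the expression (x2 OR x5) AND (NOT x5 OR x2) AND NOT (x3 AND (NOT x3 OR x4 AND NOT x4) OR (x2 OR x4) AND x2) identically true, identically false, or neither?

identically false

(x2 OR x5) AND (NOT x5 OR x2) AND NOT (x3 AND (NOT x3 OR x4 AND NOT x4) OR (x2 OR x4) AND x2)
= (x2 OR x5 AND NOT x5) AND NOT (x3 AND (NOT x3 OR x4 AND NOT x4) OR (x2 OR x4) AND x2)   [distribution]
= (x2 OR x5 AND NOT x5) AND NOT (x3 AND NOT x3 OR (x2 OR x4) AND x2)   [complement / identity]
= (x2 OR x5 AND NOT x5) AND NOT ((x2 OR x4) AND x2)   [complement / identity]
= (x2 OR x5 AND NOT x5) AND NOT x2   [absorption]
= x2 AND NOT x2   [complement / identity]
= FALSE   [complement]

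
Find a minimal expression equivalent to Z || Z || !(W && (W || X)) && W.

Z || Z || !(W && (W || X)) && W
= Z || Z || !W && W   — absorption
= Z || Z   — complement / identity
= Z   — idempotence

Z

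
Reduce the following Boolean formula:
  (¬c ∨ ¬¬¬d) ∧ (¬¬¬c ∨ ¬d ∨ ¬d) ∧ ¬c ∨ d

(¬c ∨ ¬¬¬d) ∧ (¬¬¬c ∨ ¬d ∨ ¬d) ∧ ¬c ∨ d
= (¬c ∨ ¬d) ∧ (¬¬¬c ∨ ¬d ∨ ¬d) ∧ ¬c ∨ d   [double negation]
= (¬c ∨ ¬d) ∧ (¬c ∨ ¬d ∨ ¬d) ∧ ¬c ∨ d   [double negation]
= (¬c ∨ ¬d) ∧ ¬c ∨ d   [absorption]
= ¬c ∨ d   [absorption]

¬c ∨ d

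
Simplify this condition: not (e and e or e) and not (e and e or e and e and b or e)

not (e and e or e) and not (e and e or e and e and b or e)
= not (e and e or e) and not (e and e or e)   — absorption
= not (e and e or e)   — idempotence
= not (e or e)   — idempotence
= not e   — idempotence

not e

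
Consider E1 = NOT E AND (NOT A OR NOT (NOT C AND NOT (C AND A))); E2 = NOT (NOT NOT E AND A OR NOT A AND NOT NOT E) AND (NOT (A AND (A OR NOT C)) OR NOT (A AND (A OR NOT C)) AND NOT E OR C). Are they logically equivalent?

E1: NOT E AND (NOT A OR NOT (NOT C AND NOT (C AND A)))
    = NOT E AND (NOT A OR C OR C AND A)   — De Morgan
    = NOT E AND (NOT A OR C)   — absorption
E2: NOT (NOT NOT E AND A OR NOT A AND NOT NOT E) AND (NOT (A AND (A OR NOT C)) OR NOT (A AND (A OR NOT C)) AND NOT E OR C)
    = NOT NOT NOT E AND (NOT (A AND (A OR NOT C)) OR NOT (A AND (A OR NOT C)) AND NOT E OR C)   — distribution
    = NOT NOT NOT E AND (NOT (A AND (A OR NOT C)) OR C)   — absorption
    = NOT NOT NOT E AND (NOT A OR C)   — absorption
    = NOT E AND (NOT A OR C)   — double negation
Both reduce to NOT E AND (NOT A OR C), so they are equivalent.

Yes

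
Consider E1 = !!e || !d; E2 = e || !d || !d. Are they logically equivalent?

E1: !!e || !d
    = e || !d   (double negation)
E2: e || !d || !d
    = e || !d   (idempotence)
Both reduce to e || !d, so they are equivalent.

Yes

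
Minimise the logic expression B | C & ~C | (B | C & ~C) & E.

B | C & ~C | (B | C & ~C) & E
= B | C & ~C   — absorption
= B   — complement / identity

B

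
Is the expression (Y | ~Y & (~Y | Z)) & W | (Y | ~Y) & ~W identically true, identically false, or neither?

identically true

(Y | ~Y & (~Y | Z)) & W | (Y | ~Y) & ~W
= (Y | ~Y) & W | (Y | ~Y) & ~W
= Y | ~Y
= 1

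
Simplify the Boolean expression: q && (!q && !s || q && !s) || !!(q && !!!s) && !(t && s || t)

q && (!q && !s || q && !s) || !!(q && !!!s) && !(t && s || t)
= q && (!q && !s || q && !s) || q && !!!s && !(t && s || t)
= q && !s || q && !!!s && !(t && s || t)
= q && !s || q && !!!s && !t
= q && !s || q && !s && !t
= q && !s

q && !s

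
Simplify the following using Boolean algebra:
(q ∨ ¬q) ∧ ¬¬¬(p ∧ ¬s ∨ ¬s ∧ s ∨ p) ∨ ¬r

(q ∨ ¬q) ∧ ¬¬¬(p ∧ ¬s ∨ ¬s ∧ s ∨ p) ∨ ¬r
= (q ∨ ¬q) ∧ ¬¬¬(p ∧ ¬s ∨ p) ∨ ¬r   [complement / identity]
= (q ∨ ¬q) ∧ ¬¬¬p ∨ ¬r   [absorption]
= ¬¬¬p ∨ ¬r   [complement / identity]
= ¬p ∨ ¬r   [double negation]

¬p ∨ ¬r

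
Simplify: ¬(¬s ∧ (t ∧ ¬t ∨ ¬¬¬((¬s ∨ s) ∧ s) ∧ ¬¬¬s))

s

¬(¬s ∧ (t ∧ ¬t ∨ ¬¬¬((¬s ∨ s) ∧ s) ∧ ¬¬¬s))
= ¬(¬s ∧ (t ∧ ¬t ∨ ¬¬¬s ∧ ¬¬¬s))   [complement / identity]
= ¬(¬s ∧ ¬¬¬s ∧ ¬¬¬s)   [complement / identity]
= ¬(¬s ∧ ¬¬¬s)   [idempotence]
= s ∨ ¬¬s   [De Morgan]
= s ∨ s   [double negation]
= s   [idempotence]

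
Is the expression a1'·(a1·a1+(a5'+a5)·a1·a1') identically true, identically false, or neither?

a1'·(a1·a1+(a5'+a5)·a1·a1')
= a1'·(a1·a1+a1·a1')   (complement / identity)
= a1'·a1   (distribution)
= 0   (complement)

identically false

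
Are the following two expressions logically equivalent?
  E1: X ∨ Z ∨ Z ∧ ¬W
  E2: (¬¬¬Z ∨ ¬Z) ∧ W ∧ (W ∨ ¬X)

No

E1: X ∨ Z ∨ Z ∧ ¬W
    = X ∨ Z   (absorption)
E2: (¬¬¬Z ∨ ¬Z) ∧ W ∧ (W ∨ ¬X)
    = (¬Z ∨ ¬Z) ∧ W ∧ (W ∨ ¬X)   (double negation)
    = (¬Z ∨ ¬Z) ∧ W   (absorption)
    = ¬Z ∧ W   (idempotence)
These differ: at W=0, X=1, Z=1, E1 = 1 but E2 = 0.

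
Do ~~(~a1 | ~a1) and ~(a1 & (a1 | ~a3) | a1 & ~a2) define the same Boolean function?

E1: ~~(~a1 | ~a1)
    = ~~~a1   — idempotence
    = ~a1   — double negation
E2: ~(a1 & (a1 | ~a3) | a1 & ~a2)
    = ~(a1 | a1 & ~a2)   — absorption
    = ~a1   — absorption
Both reduce to ~a1, so they are equivalent.

Yes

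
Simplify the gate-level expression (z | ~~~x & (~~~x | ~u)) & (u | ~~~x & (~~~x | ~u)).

z & u | ~x

(z | ~~~x & (~~~x | ~u)) & (u | ~~~x & (~~~x | ~u))
= z & u | ~~~x & (~~~x | ~u)   (distribution)
= z & u | ~~~x   (absorption)
= z & u | ~x   (double negation)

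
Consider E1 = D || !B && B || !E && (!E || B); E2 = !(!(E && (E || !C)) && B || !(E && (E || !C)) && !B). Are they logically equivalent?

No

E1: D || !B && B || !E && (!E || B)
    = D || !E && (!E || B)   (complement / identity)
    = D || !E   (absorption)
E2: !(!(E && (E || !C)) && B || !(E && (E || !C)) && !B)
    = !!(E && (E || !C))   (distribution)
    = !!E   (absorption)
    = E   (double negation)
These differ: at B=0, C=1, D=0, E=0, E1 = 1 but E2 = 0.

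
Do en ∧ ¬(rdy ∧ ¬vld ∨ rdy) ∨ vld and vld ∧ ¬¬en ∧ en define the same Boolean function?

E1: en ∧ ¬(rdy ∧ ¬vld ∨ rdy) ∨ vld
    = en ∧ ¬rdy ∨ vld   [absorption]
E2: vld ∧ ¬¬en ∧ en
    = vld ∧ en ∧ en   [double negation]
    = vld ∧ en   [idempotence]
These differ: at en=0, rdy=0, vld=1, E1 = 1 but E2 = 0.

No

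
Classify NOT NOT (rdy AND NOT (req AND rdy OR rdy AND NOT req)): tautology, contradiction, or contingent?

contradiction

NOT NOT (rdy AND NOT (req AND rdy OR rdy AND NOT req))
= rdy AND NOT (req AND rdy OR rdy AND NOT req)
= rdy AND NOT rdy
= FALSE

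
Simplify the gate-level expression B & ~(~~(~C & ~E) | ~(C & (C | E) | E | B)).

B & ~(~~(~C & ~E) | ~(C & (C | E) | E | B))
= B & ~(~(C | E) | ~(C & (C | E) | E | B))   (De Morgan)
= B & (C | E) & (C & (C | E) | E | B)   (De Morgan)
= B & (C | E) & (C | E | B)   (absorption)
= B & (C | E)   (absorption)

B & (C | E)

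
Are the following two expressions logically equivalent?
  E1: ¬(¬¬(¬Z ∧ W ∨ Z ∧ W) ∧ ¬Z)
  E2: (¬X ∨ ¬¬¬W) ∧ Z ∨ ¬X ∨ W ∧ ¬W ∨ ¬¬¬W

No

E1: ¬(¬¬(¬Z ∧ W ∨ Z ∧ W) ∧ ¬Z)
    = ¬(¬Z ∧ W ∨ Z ∧ W) ∨ Z   [De Morgan]
    = ¬W ∨ Z   [distribution]
E2: (¬X ∨ ¬¬¬W) ∧ Z ∨ ¬X ∨ W ∧ ¬W ∨ ¬¬¬W
    = (¬X ∨ ¬¬¬W) ∧ Z ∨ ¬X ∨ ¬¬¬W   [complement / identity]
    = ¬X ∨ ¬¬¬W   [absorption]
    = ¬X ∨ ¬W   [double negation]
These differ: at W=1, X=1, Z=1, E1 = 1 but E2 = 0.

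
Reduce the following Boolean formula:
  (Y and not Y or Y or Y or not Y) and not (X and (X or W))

not X

(Y and not Y or Y or Y or not Y) and not (X and (X or W))
= (Y and not Y or Y or Y or not Y) and not X   (absorption)
= (Y or Y or not Y) and not X   (complement / identity)
= (Y or not Y) and not X   (idempotence)
= not X   (complement / identity)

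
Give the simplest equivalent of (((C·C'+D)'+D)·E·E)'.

(((C·C'+D)'+D)·E·E)'
= ((D'+D)·E·E)'   [complement / identity]
= ((D'+D)·E)'   [idempotence]
= E'   [complement / identity]

E'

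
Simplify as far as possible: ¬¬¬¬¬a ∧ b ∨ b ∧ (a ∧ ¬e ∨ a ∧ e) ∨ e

b ∨ e

¬¬¬¬¬a ∧ b ∨ b ∧ (a ∧ ¬e ∨ a ∧ e) ∨ e
= ¬¬¬a ∧ b ∨ b ∧ (a ∧ ¬e ∨ a ∧ e) ∨ e
= ¬¬¬a ∧ b ∨ b ∧ a ∨ e
= ¬a ∧ b ∨ b ∧ a ∨ e
= b ∨ e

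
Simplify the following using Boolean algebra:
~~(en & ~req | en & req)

en

~~(en & ~req | en & req)
= ~~en   (distribution)
= en   (double negation)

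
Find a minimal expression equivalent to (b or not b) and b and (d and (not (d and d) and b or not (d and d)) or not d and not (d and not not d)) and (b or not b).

b and not d

(b or not b) and b and (d and (not (d and d) and b or not (d and d)) or not d and not (d and not not d)) and (b or not b)
= b and (d and (not (d and d) and b or not (d and d)) or not d and not (d and not not d)) and (b or not b)   [complement / identity]
= b and (d and (not (d and d) and b or not (d and d)) or not d and not (d and not not d))   [complement / identity]
= b and (d and not (d and d) or not d and not (d and not not d))   [absorption]
= b and (d and not (d and d) or not d and not (d and d))   [double negation]
= b and not (d and d)   [distribution]
= b and not d   [idempotence]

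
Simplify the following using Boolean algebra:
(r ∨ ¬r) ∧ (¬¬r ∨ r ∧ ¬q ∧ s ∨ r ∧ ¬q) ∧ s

(r ∨ ¬r) ∧ (¬¬r ∨ r ∧ ¬q ∧ s ∨ r ∧ ¬q) ∧ s
= (r ∨ ¬r) ∧ (¬¬r ∨ r ∧ ¬q) ∧ s
= (r ∨ ¬r) ∧ (r ∨ r ∧ ¬q) ∧ s
= (r ∨ r ∧ ¬q) ∧ s
= r ∧ s

r ∧ s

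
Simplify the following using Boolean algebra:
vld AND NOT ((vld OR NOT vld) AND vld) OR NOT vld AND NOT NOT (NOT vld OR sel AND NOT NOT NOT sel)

NOT vld

vld AND NOT ((vld OR NOT vld) AND vld) OR NOT vld AND NOT NOT (NOT vld OR sel AND NOT NOT NOT sel)
= vld AND NOT vld OR NOT vld AND NOT NOT (NOT vld OR sel AND NOT NOT NOT sel)   (complement / identity)
= vld AND NOT vld OR NOT vld AND NOT NOT (NOT vld OR sel AND NOT sel)   (double negation)
= vld AND NOT vld OR NOT vld AND NOT NOT NOT vld   (complement / identity)
= vld AND NOT vld OR NOT vld AND NOT vld   (double negation)
= NOT vld   (distribution)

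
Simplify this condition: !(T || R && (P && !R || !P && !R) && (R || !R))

!(T || R && (P && !R || !P && !R) && (R || !R))
= !(T || R && (P && !R || !P && !R))   [complement / identity]
= !(T || R && !R)   [distribution]
= !T   [complement / identity]

!T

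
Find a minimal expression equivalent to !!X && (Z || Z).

!!X && (Z || Z)
= X && (Z || Z)   — double negation
= X && Z   — idempotence

X && Z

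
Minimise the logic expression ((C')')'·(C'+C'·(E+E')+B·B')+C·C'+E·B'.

((C')')'·(C'+C'·(E+E')+B·B')+C·C'+E·B'
= ((C')')'·(C'+C'·(E+E'))+C·C'+E·B'   (complement / identity)
= ((C')')'·(C'+C')+C·C'+E·B'   (complement / identity)
= ((C')')'·C'+C·C'+E·B'   (idempotence)
= C'·C'+C·C'+E·B'   (double negation)
= C'+E·B'   (distribution)

C'+E·B'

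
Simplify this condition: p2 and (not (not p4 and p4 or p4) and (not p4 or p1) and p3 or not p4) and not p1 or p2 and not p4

p2 and (not (not p4 and p4 or p4) and (not p4 or p1) and p3 or not p4) and not p1 or p2 and not p4
= p2 and (not p4 and (not p4 or p1) and p3 or not p4) and not p1 or p2 and not p4   [complement / identity]
= p2 and (not p4 and p3 or not p4) and not p1 or p2 and not p4   [absorption]
= p2 and not p4 and not p1 or p2 and not p4   [absorption]
= p2 and not p4   [absorption]

p2 and not p4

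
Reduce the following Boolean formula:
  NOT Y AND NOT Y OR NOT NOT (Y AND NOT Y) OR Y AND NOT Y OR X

NOT Y AND NOT Y OR NOT NOT (Y AND NOT Y) OR Y AND NOT Y OR X
= NOT Y AND NOT Y OR Y AND NOT Y OR Y AND NOT Y OR X   [double negation]
= NOT Y AND NOT Y OR Y AND NOT Y OR X   [idempotence]
= NOT Y OR X   [distribution]

NOT Y OR X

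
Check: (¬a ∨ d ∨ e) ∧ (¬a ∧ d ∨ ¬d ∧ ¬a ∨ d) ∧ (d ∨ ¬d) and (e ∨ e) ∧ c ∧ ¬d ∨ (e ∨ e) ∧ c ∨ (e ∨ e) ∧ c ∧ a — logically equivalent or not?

E1: (¬a ∨ d ∨ e) ∧ (¬a ∧ d ∨ ¬d ∧ ¬a ∨ d) ∧ (d ∨ ¬d)
    = (¬a ∨ d ∨ e) ∧ (¬a ∨ d) ∧ (d ∨ ¬d)
    = (¬a ∨ d) ∧ (d ∨ ¬d)
    = ¬a ∨ d
E2: (e ∨ e) ∧ c ∧ ¬d ∨ (e ∨ e) ∧ c ∨ (e ∨ e) ∧ c ∧ a
    = (e ∨ e) ∧ c ∧ ¬d ∨ (e ∨ e) ∧ c
    = (e ∨ e) ∧ c
    = e ∧ c
These differ: at a=0, c=1, d=1, e=0, E1 = 1 but E2 = 0.

No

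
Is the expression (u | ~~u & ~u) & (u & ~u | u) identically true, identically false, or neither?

neither

(u | ~~u & ~u) & (u & ~u | u)
= (u | u & ~u) & (u & ~u | u)
= u & u | u & ~u
= u
This depends on u, so it is not a constant.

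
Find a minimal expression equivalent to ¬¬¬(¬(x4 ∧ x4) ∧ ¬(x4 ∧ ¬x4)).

x4

¬¬¬(¬(x4 ∧ x4) ∧ ¬(x4 ∧ ¬x4))
= ¬¬(x4 ∧ x4 ∨ x4 ∧ ¬x4)   [De Morgan]
= ¬¬x4   [distribution]
= x4   [double negation]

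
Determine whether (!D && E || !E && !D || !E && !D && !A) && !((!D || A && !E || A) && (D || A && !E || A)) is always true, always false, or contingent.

contingent

(!D && E || !E && !D || !E && !D && !A) && !((!D || A && !E || A) && (D || A && !E || A))
= (!D && E || !E && !D || !E && !D && !A) && !(!D && D || A && !E || A)   — distribution
= (!D && E || !E && !D) && !(!D && D || A && !E || A)   — absorption
= (!D && E || !E && !D) && !(A && !E || A)   — complement / identity
= !D && !(A && !E || A)   — distribution
= !D && !A   — absorption
This depends on A, D, so it is not a constant.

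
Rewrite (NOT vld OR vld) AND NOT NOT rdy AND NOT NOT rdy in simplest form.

(NOT vld OR vld) AND NOT NOT rdy AND NOT NOT rdy
= (NOT vld OR vld) AND NOT NOT rdy   [idempotence]
= NOT NOT rdy   [complement / identity]
= rdy   [double negation]

rdy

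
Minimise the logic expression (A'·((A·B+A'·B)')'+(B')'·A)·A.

(A'·((A·B+A'·B)')'+(B')'·A)·A
= (A'·(B')'+(B')'·A)·A
= (B')'·A
= B·A

B·A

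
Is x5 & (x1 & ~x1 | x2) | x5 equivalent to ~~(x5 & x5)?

Yes

E1: x5 & (x1 & ~x1 | x2) | x5
    = x5 & x2 | x5   — complement / identity
    = x5   — absorption
E2: ~~(x5 & x5)
    = x5 & x5   — double negation
    = x5   — idempotence
Both reduce to x5, so they are equivalent.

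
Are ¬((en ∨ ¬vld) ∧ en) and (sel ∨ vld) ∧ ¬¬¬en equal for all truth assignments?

No

E1: ¬((en ∨ ¬vld) ∧ en)
    = ¬en   — absorption
E2: (sel ∨ vld) ∧ ¬¬¬en
    = (sel ∨ vld) ∧ ¬en   — double negation
These differ: at en=0, sel=0, vld=0, E1 = 1 but E2 = 0.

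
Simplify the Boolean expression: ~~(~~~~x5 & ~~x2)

~~(~~~~x5 & ~~x2)
= ~(~~~x5 | ~x2)
= ~~x5 & x2
= x5 & x2

x5 & x2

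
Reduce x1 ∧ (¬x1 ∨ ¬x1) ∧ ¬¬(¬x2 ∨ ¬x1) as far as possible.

False

x1 ∧ (¬x1 ∨ ¬x1) ∧ ¬¬(¬x2 ∨ ¬x1)
= x1 ∧ (¬x1 ∨ ¬x1) ∧ (¬x2 ∨ ¬x1)   [double negation]
= x1 ∧ (¬x1 ∨ ¬x1 ∧ ¬x2)   [distribution]
= x1 ∧ ¬x1   [absorption]
= False   [complement]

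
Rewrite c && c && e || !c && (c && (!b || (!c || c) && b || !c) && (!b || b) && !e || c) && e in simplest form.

c && e

c && c && e || !c && (c && (!b || (!c || c) && b || !c) && (!b || b) && !e || c) && e
= c && c && e || !c && (c && (!b || b || !c) && (!b || b) && !e || c) && e   [complement / identity]
= c && c && e || !c && (c && (!b || b) && !e || c) && e   [absorption]
= c && c && e || !c && (c && !e || c) && e   [complement / identity]
= c && c && e || !c && c && e   [absorption]
= c && e   [distribution]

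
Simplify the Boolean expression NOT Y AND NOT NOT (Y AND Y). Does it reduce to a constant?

FALSE

NOT Y AND NOT NOT (Y AND Y)
= NOT Y AND NOT NOT Y   (idempotence)
= NOT Y AND Y   (double negation)
= FALSE   (complement)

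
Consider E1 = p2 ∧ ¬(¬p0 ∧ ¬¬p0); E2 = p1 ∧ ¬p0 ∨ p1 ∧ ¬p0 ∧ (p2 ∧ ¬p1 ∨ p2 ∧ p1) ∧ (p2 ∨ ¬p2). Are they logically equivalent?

E1: p2 ∧ ¬(¬p0 ∧ ¬¬p0)
    = p2 ∧ (p0 ∨ ¬p0)   [De Morgan]
    = p2   [complement / identity]
E2: p1 ∧ ¬p0 ∨ p1 ∧ ¬p0 ∧ (p2 ∧ ¬p1 ∨ p2 ∧ p1) ∧ (p2 ∨ ¬p2)
    = p1 ∧ ¬p0 ∨ p1 ∧ ¬p0 ∧ p2 ∧ (p2 ∨ ¬p2)   [distribution]
    = p1 ∧ ¬p0 ∨ p1 ∧ ¬p0 ∧ p2   [complement / identity]
    = p1 ∧ ¬p0   [absorption]
These differ: at p0=0, p1=0, p2=1, E1 = 1 but E2 = 0.

No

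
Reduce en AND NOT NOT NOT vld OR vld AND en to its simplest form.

en

en AND NOT NOT NOT vld OR vld AND en
= en AND NOT vld OR vld AND en   [double negation]
= en   [distribution]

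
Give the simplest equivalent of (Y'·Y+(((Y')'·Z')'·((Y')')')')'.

Y'

(Y'·Y+(((Y')'·Z')'·((Y')')')')'
= (Y'·Y+(Y')'·Z'+(Y')')'   [De Morgan]
= (Y'·Y+(Y')')'   [absorption]
= (Y'·Y+Y)'   [double negation]
= Y'   [complement / identity]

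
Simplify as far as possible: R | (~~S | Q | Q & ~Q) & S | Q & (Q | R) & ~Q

R | (~~S | Q | Q & ~Q) & S | Q & (Q | R) & ~Q
= R | (~~S | Q) & S | Q & (Q | R) & ~Q
= R | (~~S | Q) & S | Q & ~Q
= R | (S | Q) & S | Q & ~Q
= R | (S | Q) & S
= R | S

R | S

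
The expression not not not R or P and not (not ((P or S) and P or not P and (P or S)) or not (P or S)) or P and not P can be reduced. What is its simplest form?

not R or P

not not not R or P and not (not ((P or S) and P or not P and (P or S)) or not (P or S)) or P and not P
= not not not R or P and not (not (P or S) or not (P or S)) or P and not P
= not R or P and not (not (P or S) or not (P or S)) or P and not P
= not R or P and (P or S) and (P or S) or P and not P
= not R or P and (P or S) or P and not P
= not R or P or P and not P
= not R or P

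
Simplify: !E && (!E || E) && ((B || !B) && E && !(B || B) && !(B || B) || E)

false

!E && (!E || E) && ((B || !B) && E && !(B || B) && !(B || B) || E)
= !E && (!E || E) && (E && !(B || B) && !(B || B) || E)
= !E && (E && !(B || B) && !(B || B) || E)
= !E && (E && !(B || B) || E)
= !E && (E && !B || E)
= !E && E
= false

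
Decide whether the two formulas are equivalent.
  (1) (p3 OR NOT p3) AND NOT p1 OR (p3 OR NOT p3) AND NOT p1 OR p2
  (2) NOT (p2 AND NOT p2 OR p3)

No

E1: (p3 OR NOT p3) AND NOT p1 OR (p3 OR NOT p3) AND NOT p1 OR p2
    = (p3 OR NOT p3) AND NOT p1 OR p2
    = NOT p1 OR p2
E2: NOT (p2 AND NOT p2 OR p3)
    = NOT p3
These differ: at p1=1, p2=1, p3=1, E1 = 1 but E2 = 0.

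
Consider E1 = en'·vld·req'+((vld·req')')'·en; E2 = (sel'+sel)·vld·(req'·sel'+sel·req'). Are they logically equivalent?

Yes

E1: en'·vld·req'+((vld·req')')'·en
    = en'·vld·req'+vld·req'·en   — double negation
    = vld·req'   — distribution
E2: (sel'+sel)·vld·(req'·sel'+sel·req')
    = (sel'+sel)·vld·req'   — distribution
    = vld·req'   — complement / identity
Both reduce to vld·req', so they are equivalent.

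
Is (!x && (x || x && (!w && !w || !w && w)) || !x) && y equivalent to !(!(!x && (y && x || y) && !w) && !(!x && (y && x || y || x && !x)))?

Yes

E1: (!x && (x || x && (!w && !w || !w && w)) || !x) && y
    = (!x && (x || x && !w) || !x) && y
    = (!x && x || !x) && y
    = !x && y
E2: !(!(!x && (y && x || y) && !w) && !(!x && (y && x || y || x && !x)))
    = !x && (y && x || y) && !w || !x && (y && x || y || x && !x)
    = !x && (y && x || y) && !w || !x && (y && x || y)
    = !x && (y && x || y)
    = !x && y
Both reduce to !x && y, so they are equivalent.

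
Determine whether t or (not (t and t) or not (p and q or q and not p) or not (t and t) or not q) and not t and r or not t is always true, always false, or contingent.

always true

t or (not (t and t) or not (p and q or q and not p) or not (t and t) or not q) and not t and r or not t
= t or (not (t and t) or not q or not (t and t) or not q) and not t and r or not t
= t or (not (t and t) or not q) and not t and r or not t
= t or (not t or not q) and not t and r or not t
= t or not t and r or not t
= t or not t
= True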